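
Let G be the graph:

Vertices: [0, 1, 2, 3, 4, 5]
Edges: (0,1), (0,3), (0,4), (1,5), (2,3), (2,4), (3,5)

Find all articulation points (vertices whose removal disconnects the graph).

No articulation points. The graph is biconnected.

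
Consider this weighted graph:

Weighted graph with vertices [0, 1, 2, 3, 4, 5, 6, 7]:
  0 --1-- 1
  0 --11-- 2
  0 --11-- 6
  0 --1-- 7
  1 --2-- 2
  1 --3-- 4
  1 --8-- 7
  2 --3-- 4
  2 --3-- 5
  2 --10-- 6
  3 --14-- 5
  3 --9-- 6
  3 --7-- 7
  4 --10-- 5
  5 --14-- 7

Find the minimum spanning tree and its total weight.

Applying Kruskal's algorithm (sort edges by weight, add if no cycle):
  Add (0,7) w=1
  Add (0,1) w=1
  Add (1,2) w=2
  Add (1,4) w=3
  Skip (2,4) w=3 (creates cycle)
  Add (2,5) w=3
  Add (3,7) w=7
  Skip (1,7) w=8 (creates cycle)
  Add (3,6) w=9
  Skip (2,6) w=10 (creates cycle)
  Skip (4,5) w=10 (creates cycle)
  Skip (0,6) w=11 (creates cycle)
  Skip (0,2) w=11 (creates cycle)
  Skip (3,5) w=14 (creates cycle)
  Skip (5,7) w=14 (creates cycle)
MST weight = 26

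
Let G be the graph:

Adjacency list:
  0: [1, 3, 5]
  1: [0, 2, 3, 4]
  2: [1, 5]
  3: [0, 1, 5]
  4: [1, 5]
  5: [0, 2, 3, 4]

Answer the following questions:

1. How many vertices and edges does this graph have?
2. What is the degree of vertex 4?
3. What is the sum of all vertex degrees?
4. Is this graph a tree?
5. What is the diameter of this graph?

Count: 6 vertices, 9 edges.
Vertex 4 has neighbors [1, 5], degree = 2.
Handshaking lemma: 2 * 9 = 18.
A tree on 6 vertices has 5 edges. This graph has 9 edges (4 extra). Not a tree.
Diameter (longest shortest path) = 2.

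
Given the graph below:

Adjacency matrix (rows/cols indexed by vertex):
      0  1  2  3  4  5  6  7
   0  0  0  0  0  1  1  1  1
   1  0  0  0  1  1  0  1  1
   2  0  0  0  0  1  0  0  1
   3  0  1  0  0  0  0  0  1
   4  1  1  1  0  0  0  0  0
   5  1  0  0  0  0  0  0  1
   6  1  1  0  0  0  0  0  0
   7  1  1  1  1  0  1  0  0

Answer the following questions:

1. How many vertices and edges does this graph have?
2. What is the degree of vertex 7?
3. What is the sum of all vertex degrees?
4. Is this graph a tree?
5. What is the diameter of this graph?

Count: 8 vertices, 12 edges.
Vertex 7 has neighbors [0, 1, 2, 3, 5], degree = 5.
Handshaking lemma: 2 * 12 = 24.
A tree on 8 vertices has 7 edges. This graph has 12 edges (5 extra). Not a tree.
Diameter (longest shortest path) = 3.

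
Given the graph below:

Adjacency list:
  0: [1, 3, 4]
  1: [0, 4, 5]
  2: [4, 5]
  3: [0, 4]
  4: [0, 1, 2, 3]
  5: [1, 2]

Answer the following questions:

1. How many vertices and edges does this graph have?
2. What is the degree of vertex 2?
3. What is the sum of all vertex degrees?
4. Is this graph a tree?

Count: 6 vertices, 8 edges.
Vertex 2 has neighbors [4, 5], degree = 2.
Handshaking lemma: 2 * 8 = 16.
A tree on 6 vertices has 5 edges. This graph has 8 edges (3 extra). Not a tree.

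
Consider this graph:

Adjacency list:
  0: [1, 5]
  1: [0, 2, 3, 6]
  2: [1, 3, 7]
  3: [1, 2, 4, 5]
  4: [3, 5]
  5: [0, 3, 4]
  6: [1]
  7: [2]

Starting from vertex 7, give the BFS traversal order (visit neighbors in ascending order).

BFS from vertex 7 (neighbors processed in ascending order):
Visit order: 7, 2, 1, 3, 0, 6, 4, 5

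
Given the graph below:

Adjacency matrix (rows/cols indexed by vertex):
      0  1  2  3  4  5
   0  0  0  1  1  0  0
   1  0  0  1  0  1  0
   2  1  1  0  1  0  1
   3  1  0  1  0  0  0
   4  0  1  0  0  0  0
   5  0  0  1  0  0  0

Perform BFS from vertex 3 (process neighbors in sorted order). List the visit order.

BFS from vertex 3 (neighbors processed in ascending order):
Visit order: 3, 0, 2, 1, 5, 4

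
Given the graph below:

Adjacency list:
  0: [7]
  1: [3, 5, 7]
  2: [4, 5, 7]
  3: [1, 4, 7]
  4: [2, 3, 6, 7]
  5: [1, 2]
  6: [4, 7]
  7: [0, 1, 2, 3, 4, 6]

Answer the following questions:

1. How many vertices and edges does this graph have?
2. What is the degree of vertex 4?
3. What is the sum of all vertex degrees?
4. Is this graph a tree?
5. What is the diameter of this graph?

Count: 8 vertices, 12 edges.
Vertex 4 has neighbors [2, 3, 6, 7], degree = 4.
Handshaking lemma: 2 * 12 = 24.
A tree on 8 vertices has 7 edges. This graph has 12 edges (5 extra). Not a tree.
Diameter (longest shortest path) = 3.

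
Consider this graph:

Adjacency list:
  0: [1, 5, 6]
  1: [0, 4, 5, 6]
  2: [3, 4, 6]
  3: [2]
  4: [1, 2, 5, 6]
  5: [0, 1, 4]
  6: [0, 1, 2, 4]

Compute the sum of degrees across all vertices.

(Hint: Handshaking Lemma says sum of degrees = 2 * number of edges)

Count edges: 11 edges.
By Handshaking Lemma: sum of degrees = 2 * 11 = 22.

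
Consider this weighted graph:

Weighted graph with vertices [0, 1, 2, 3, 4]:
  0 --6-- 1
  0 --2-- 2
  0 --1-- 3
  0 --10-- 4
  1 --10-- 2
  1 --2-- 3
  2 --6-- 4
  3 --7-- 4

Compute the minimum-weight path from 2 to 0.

Using Dijkstra's algorithm from vertex 2:
Shortest path: 2 -> 0
Total weight: 2 = 2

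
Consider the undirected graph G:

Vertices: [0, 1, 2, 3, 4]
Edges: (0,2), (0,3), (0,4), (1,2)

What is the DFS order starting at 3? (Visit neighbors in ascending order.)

DFS from vertex 3 (neighbors processed in ascending order):
Visit order: 3, 0, 2, 1, 4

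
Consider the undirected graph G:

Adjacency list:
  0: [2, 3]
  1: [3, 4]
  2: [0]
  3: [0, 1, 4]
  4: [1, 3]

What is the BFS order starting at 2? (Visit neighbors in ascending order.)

BFS from vertex 2 (neighbors processed in ascending order):
Visit order: 2, 0, 3, 1, 4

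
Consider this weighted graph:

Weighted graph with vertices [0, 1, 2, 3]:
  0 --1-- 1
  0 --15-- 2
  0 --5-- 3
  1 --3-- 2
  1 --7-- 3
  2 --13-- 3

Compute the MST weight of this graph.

Applying Kruskal's algorithm (sort edges by weight, add if no cycle):
  Add (0,1) w=1
  Add (1,2) w=3
  Add (0,3) w=5
  Skip (1,3) w=7 (creates cycle)
  Skip (2,3) w=13 (creates cycle)
  Skip (0,2) w=15 (creates cycle)
MST weight = 9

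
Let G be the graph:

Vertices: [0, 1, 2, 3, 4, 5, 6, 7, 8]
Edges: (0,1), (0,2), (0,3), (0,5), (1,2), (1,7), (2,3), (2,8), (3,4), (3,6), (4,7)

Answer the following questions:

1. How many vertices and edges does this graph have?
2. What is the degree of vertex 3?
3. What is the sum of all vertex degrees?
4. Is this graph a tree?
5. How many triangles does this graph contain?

Count: 9 vertices, 11 edges.
Vertex 3 has neighbors [0, 2, 4, 6], degree = 4.
Handshaking lemma: 2 * 11 = 22.
A tree on 9 vertices has 8 edges. This graph has 11 edges (3 extra). Not a tree.
Number of triangles = 2.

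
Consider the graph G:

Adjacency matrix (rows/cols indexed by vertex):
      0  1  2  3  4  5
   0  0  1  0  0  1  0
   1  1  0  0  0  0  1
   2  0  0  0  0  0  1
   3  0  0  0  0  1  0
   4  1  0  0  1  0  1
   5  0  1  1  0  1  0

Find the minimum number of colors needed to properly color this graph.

The graph has a maximum clique of size 2 (lower bound on chromatic number).
A valid 2-coloring: {0: 1, 1: 0, 2: 0, 3: 1, 4: 0, 5: 1}.
Chromatic number = 2.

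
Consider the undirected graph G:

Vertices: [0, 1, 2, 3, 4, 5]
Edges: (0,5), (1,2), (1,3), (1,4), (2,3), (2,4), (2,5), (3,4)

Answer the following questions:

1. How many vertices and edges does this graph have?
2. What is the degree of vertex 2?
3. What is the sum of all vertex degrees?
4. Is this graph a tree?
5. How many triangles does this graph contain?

Count: 6 vertices, 8 edges.
Vertex 2 has neighbors [1, 3, 4, 5], degree = 4.
Handshaking lemma: 2 * 8 = 16.
A tree on 6 vertices has 5 edges. This graph has 8 edges (3 extra). Not a tree.
Number of triangles = 4.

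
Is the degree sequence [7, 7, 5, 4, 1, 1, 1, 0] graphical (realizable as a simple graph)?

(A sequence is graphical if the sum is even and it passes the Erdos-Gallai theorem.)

Sum of degrees = 26. Sum is even but fails Erdos-Gallai. The sequence is NOT graphical.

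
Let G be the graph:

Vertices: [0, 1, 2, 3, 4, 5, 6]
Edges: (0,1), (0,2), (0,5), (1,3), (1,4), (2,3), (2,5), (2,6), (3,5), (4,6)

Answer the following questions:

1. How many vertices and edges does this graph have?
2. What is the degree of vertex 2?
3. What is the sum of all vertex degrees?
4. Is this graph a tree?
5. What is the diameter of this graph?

Count: 7 vertices, 10 edges.
Vertex 2 has neighbors [0, 3, 5, 6], degree = 4.
Handshaking lemma: 2 * 10 = 20.
A tree on 7 vertices has 6 edges. This graph has 10 edges (4 extra). Not a tree.
Diameter (longest shortest path) = 3.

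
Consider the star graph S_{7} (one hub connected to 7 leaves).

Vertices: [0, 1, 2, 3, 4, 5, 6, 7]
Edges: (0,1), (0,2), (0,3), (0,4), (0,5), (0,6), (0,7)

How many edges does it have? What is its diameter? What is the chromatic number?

Star graph S_{7}: the hub connects to all 7 leaves.
Edges = 7.
Diameter = 2 (any leaf to hub is 1, leaf to leaf through hub is 2).
Star graphs are bipartite (hub vs leaves), so chromatic number = 2.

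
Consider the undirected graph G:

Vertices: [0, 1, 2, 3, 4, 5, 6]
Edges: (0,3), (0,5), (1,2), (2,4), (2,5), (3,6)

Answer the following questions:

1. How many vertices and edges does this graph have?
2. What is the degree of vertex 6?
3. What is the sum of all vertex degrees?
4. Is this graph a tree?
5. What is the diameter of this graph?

Count: 7 vertices, 6 edges.
Vertex 6 has neighbors [3], degree = 1.
Handshaking lemma: 2 * 6 = 12.
A graph is a tree iff it is connected and has exactly n-1 edges. This graph is connected (all 7 vertices in one component) and has 7-1 = 6 edges. It is a tree.
Diameter (longest shortest path) = 5.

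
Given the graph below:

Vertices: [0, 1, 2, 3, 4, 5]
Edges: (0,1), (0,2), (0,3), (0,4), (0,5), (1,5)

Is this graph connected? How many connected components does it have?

Checking connectivity: the graph has 1 connected component(s).
All vertices are reachable from each other. The graph IS connected.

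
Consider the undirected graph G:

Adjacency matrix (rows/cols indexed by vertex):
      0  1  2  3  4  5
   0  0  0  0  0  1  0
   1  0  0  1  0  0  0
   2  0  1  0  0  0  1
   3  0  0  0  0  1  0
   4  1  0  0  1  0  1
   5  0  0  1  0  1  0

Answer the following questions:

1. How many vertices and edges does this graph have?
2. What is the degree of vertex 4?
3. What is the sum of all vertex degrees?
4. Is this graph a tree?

Count: 6 vertices, 5 edges.
Vertex 4 has neighbors [0, 3, 5], degree = 3.
Handshaking lemma: 2 * 5 = 10.
A graph is a tree iff it is connected and has exactly n-1 edges. This graph is connected (all 6 vertices in one component) and has 6-1 = 5 edges. It is a tree.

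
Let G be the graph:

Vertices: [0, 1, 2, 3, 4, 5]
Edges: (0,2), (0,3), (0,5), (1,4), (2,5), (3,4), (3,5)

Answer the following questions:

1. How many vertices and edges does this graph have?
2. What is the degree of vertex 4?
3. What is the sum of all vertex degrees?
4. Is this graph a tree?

Count: 6 vertices, 7 edges.
Vertex 4 has neighbors [1, 3], degree = 2.
Handshaking lemma: 2 * 7 = 14.
A tree on 6 vertices has 5 edges. This graph has 7 edges (2 extra). Not a tree.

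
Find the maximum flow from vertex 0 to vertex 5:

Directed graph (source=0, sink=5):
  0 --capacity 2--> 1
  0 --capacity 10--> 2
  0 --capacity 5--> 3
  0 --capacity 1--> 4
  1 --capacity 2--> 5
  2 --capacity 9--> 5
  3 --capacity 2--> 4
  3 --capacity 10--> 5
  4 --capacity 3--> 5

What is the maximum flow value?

Computing max flow:
  Flow on (0->1): 2/2
  Flow on (0->2): 9/10
  Flow on (0->3): 5/5
  Flow on (0->4): 1/1
  Flow on (1->5): 2/2
  Flow on (2->5): 9/9
  Flow on (3->5): 5/10
  Flow on (4->5): 1/3
Maximum flow = 17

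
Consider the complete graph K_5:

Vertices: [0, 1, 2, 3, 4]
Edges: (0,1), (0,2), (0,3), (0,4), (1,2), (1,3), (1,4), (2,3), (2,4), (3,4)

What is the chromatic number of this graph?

In K_5, every vertex is adjacent to every other vertex.
Each vertex needs a unique color.
Chromatic number = 5.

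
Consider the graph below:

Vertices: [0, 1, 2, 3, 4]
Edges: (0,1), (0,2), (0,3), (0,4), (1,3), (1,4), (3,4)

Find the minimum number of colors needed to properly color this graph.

The graph has a maximum clique of size 4 (lower bound on chromatic number).
A valid 4-coloring: {0: 0, 1: 1, 2: 1, 3: 2, 4: 3}.
Chromatic number = 4.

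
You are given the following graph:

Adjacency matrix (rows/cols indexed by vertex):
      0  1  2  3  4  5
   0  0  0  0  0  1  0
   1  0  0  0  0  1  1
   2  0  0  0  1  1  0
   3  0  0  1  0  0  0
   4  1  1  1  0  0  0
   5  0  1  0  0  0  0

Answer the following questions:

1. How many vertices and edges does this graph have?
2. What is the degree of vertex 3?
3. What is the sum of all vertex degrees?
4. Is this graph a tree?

Count: 6 vertices, 5 edges.
Vertex 3 has neighbors [2], degree = 1.
Handshaking lemma: 2 * 5 = 10.
A graph is a tree iff it is connected and has exactly n-1 edges. This graph is connected (all 6 vertices in one component) and has 6-1 = 5 edges. It is a tree.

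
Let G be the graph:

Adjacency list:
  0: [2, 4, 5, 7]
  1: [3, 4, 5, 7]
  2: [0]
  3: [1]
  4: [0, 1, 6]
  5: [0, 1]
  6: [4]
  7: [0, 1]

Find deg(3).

Vertex 3 has neighbors [1], so deg(3) = 1.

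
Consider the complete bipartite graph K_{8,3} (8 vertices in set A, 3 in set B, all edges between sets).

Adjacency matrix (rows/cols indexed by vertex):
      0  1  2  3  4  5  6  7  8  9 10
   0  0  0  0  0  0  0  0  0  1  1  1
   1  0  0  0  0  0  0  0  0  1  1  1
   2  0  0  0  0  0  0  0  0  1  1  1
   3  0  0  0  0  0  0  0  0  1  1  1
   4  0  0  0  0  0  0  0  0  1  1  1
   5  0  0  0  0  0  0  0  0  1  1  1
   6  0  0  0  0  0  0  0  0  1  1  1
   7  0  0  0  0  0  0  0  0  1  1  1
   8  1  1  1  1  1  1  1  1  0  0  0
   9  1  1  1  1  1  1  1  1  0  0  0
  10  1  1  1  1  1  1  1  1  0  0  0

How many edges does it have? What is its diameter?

K_{8,3} has 8 * 3 = 24 edges.
Any vertex reaches any opposite-side vertex in 1 step; same-side vertices reach in 2 steps via any opposite-side vertex.
Diameter = 2.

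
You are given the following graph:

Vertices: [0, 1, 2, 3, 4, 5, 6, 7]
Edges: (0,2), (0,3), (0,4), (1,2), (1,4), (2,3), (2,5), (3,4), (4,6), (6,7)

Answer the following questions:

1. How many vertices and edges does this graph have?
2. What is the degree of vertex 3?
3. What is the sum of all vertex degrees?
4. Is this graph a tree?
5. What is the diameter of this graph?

Count: 8 vertices, 10 edges.
Vertex 3 has neighbors [0, 2, 4], degree = 3.
Handshaking lemma: 2 * 10 = 20.
A tree on 8 vertices has 7 edges. This graph has 10 edges (3 extra). Not a tree.
Diameter (longest shortest path) = 5.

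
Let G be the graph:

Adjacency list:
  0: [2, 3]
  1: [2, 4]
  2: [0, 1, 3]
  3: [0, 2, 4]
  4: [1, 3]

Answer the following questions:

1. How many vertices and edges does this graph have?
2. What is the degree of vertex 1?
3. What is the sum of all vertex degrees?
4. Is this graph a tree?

Count: 5 vertices, 6 edges.
Vertex 1 has neighbors [2, 4], degree = 2.
Handshaking lemma: 2 * 6 = 12.
A tree on 5 vertices has 4 edges. This graph has 6 edges (2 extra). Not a tree.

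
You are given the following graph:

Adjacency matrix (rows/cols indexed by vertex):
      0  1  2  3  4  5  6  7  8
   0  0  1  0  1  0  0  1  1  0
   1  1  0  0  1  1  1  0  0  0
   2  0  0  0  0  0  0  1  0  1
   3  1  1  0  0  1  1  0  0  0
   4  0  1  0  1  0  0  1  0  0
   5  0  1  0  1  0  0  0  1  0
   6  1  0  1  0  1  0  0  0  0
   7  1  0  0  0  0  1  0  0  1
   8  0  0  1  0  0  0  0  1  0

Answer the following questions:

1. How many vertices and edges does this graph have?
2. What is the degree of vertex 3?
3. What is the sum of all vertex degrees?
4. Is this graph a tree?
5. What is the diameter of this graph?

Count: 9 vertices, 14 edges.
Vertex 3 has neighbors [0, 1, 4, 5], degree = 4.
Handshaking lemma: 2 * 14 = 28.
A tree on 9 vertices has 8 edges. This graph has 14 edges (6 extra). Not a tree.
Diameter (longest shortest path) = 3.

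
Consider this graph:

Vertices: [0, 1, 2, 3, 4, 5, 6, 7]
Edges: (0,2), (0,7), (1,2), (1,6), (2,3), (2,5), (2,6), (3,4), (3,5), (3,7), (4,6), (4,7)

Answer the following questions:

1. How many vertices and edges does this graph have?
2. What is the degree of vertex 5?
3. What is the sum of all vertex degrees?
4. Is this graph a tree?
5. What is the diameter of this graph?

Count: 8 vertices, 12 edges.
Vertex 5 has neighbors [2, 3], degree = 2.
Handshaking lemma: 2 * 12 = 24.
A tree on 8 vertices has 7 edges. This graph has 12 edges (5 extra). Not a tree.
Diameter (longest shortest path) = 3.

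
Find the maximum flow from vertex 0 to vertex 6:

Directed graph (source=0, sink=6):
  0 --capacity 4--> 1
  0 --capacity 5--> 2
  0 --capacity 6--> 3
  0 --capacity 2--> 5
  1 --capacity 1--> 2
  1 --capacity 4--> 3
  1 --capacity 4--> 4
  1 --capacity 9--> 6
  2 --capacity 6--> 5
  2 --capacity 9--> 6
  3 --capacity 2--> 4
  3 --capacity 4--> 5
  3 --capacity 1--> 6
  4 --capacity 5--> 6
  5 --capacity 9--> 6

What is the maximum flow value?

Computing max flow:
  Flow on (0->1): 4/4
  Flow on (0->2): 5/5
  Flow on (0->3): 6/6
  Flow on (0->5): 2/2
  Flow on (1->6): 4/9
  Flow on (2->6): 5/9
  Flow on (3->4): 2/2
  Flow on (3->5): 3/4
  Flow on (3->6): 1/1
  Flow on (4->6): 2/5
  Flow on (5->6): 5/9
Maximum flow = 17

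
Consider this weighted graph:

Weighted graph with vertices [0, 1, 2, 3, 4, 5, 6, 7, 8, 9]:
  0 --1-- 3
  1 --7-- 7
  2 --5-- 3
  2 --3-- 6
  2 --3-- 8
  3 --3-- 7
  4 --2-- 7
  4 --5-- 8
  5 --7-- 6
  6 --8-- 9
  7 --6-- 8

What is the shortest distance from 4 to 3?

Using Dijkstra's algorithm from vertex 4:
Shortest path: 4 -> 7 -> 3
Total weight: 2 + 3 = 5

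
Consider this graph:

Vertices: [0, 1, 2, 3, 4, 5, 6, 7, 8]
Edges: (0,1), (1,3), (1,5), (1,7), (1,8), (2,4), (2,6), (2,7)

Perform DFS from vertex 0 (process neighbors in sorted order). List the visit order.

DFS from vertex 0 (neighbors processed in ascending order):
Visit order: 0, 1, 3, 5, 7, 2, 4, 6, 8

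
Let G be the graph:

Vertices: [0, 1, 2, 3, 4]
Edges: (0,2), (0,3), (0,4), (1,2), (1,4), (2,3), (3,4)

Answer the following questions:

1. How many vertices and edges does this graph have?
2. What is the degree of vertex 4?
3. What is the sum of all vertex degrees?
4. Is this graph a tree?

Count: 5 vertices, 7 edges.
Vertex 4 has neighbors [0, 1, 3], degree = 3.
Handshaking lemma: 2 * 7 = 14.
A tree on 5 vertices has 4 edges. This graph has 7 edges (3 extra). Not a tree.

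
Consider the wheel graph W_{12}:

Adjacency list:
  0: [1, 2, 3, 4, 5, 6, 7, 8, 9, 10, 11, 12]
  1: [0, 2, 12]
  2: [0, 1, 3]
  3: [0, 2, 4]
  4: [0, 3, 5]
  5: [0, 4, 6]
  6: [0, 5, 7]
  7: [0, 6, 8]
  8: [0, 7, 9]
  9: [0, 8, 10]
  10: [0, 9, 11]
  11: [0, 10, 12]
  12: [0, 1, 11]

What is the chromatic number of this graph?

W_{12} = C_{12} plus a hub adjacent to every cycle vertex.
The outer cycle needs 2 colors (even cycle); the hub is adjacent to all of them so needs a fresh color.
Chromatic number = 2 + 1 = 3.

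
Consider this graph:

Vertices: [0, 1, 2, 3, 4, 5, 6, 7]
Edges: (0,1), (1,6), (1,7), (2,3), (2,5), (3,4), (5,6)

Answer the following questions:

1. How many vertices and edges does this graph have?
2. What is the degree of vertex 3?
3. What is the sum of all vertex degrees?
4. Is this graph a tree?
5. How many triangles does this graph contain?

Count: 8 vertices, 7 edges.
Vertex 3 has neighbors [2, 4], degree = 2.
Handshaking lemma: 2 * 7 = 14.
A graph is a tree iff it is connected and has exactly n-1 edges. This graph is connected (all 8 vertices in one component) and has 8-1 = 7 edges. It is a tree.
Number of triangles = 0.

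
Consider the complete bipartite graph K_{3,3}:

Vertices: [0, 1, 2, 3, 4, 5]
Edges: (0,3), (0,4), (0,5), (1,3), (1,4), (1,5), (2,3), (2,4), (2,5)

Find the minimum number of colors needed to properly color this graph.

K_{3,3} is bipartite: vertices split into two independent sets of size 3 and 3.
Color one set 0, the other 1. No adjacent vertices share a color.
Chromatic number = 2.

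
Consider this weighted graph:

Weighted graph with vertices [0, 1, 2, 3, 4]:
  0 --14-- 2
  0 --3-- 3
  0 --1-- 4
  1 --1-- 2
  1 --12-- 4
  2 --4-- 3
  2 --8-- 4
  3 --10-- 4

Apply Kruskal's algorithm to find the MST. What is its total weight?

Applying Kruskal's algorithm (sort edges by weight, add if no cycle):
  Add (0,4) w=1
  Add (1,2) w=1
  Add (0,3) w=3
  Add (2,3) w=4
  Skip (2,4) w=8 (creates cycle)
  Skip (3,4) w=10 (creates cycle)
  Skip (1,4) w=12 (creates cycle)
  Skip (0,2) w=14 (creates cycle)
MST weight = 9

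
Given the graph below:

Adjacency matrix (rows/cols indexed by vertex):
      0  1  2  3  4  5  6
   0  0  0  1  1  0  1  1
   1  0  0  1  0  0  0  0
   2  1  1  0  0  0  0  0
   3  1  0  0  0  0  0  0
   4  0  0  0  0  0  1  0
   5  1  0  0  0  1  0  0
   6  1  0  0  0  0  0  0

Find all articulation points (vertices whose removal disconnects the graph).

An articulation point is a vertex whose removal disconnects the graph.
Articulation points: [0, 2, 5]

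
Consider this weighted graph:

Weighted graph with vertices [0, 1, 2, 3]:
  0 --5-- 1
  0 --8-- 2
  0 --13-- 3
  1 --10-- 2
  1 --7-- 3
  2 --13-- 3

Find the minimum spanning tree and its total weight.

Applying Kruskal's algorithm (sort edges by weight, add if no cycle):
  Add (0,1) w=5
  Add (1,3) w=7
  Add (0,2) w=8
  Skip (1,2) w=10 (creates cycle)
  Skip (0,3) w=13 (creates cycle)
  Skip (2,3) w=13 (creates cycle)
MST weight = 20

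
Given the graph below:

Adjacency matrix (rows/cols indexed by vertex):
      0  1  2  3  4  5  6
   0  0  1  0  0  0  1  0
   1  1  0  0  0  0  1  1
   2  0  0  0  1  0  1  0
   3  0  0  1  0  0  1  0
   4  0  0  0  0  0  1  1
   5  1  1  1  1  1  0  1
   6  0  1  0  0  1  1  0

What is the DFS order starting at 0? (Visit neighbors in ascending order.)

DFS from vertex 0 (neighbors processed in ascending order):
Visit order: 0, 1, 5, 2, 3, 4, 6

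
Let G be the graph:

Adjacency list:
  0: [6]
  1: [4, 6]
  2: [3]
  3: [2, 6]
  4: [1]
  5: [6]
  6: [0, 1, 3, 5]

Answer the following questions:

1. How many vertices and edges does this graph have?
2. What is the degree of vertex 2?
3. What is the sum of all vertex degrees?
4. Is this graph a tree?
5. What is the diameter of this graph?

Count: 7 vertices, 6 edges.
Vertex 2 has neighbors [3], degree = 1.
Handshaking lemma: 2 * 6 = 12.
A graph is a tree iff it is connected and has exactly n-1 edges. This graph is connected (all 7 vertices in one component) and has 7-1 = 6 edges. It is a tree.
Diameter (longest shortest path) = 4.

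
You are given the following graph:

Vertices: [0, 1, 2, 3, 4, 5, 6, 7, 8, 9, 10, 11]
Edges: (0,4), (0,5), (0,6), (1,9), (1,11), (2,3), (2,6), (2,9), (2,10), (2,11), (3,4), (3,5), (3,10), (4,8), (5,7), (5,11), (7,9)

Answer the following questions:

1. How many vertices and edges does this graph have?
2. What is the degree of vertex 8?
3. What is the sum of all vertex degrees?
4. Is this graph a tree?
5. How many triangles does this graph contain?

Count: 12 vertices, 17 edges.
Vertex 8 has neighbors [4], degree = 1.
Handshaking lemma: 2 * 17 = 34.
A tree on 12 vertices has 11 edges. This graph has 17 edges (6 extra). Not a tree.
Number of triangles = 1.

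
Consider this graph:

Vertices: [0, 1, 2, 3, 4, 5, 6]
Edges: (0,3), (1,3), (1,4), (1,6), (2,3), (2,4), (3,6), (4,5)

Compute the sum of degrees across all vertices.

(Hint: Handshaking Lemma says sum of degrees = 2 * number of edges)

Count edges: 8 edges.
By Handshaking Lemma: sum of degrees = 2 * 8 = 16.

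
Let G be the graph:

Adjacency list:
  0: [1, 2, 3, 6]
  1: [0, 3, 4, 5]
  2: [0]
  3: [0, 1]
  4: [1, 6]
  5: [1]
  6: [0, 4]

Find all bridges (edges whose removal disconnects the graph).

A bridge is an edge whose removal increases the number of connected components.
Bridges found: (0,2), (1,5)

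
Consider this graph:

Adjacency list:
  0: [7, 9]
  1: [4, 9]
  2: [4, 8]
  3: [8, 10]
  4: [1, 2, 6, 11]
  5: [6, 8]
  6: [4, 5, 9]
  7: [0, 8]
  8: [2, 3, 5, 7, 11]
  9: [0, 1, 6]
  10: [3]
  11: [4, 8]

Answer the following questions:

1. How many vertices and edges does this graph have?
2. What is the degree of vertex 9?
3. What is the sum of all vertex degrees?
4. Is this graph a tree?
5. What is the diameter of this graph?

Count: 12 vertices, 15 edges.
Vertex 9 has neighbors [0, 1, 6], degree = 3.
Handshaking lemma: 2 * 15 = 30.
A tree on 12 vertices has 11 edges. This graph has 15 edges (4 extra). Not a tree.
Diameter (longest shortest path) = 5.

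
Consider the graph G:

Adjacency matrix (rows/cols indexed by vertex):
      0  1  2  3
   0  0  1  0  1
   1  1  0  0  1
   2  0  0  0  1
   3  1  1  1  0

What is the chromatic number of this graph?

The graph has a maximum clique of size 3 (lower bound on chromatic number).
A valid 3-coloring: {0: 1, 1: 2, 2: 1, 3: 0}.
Chromatic number = 3.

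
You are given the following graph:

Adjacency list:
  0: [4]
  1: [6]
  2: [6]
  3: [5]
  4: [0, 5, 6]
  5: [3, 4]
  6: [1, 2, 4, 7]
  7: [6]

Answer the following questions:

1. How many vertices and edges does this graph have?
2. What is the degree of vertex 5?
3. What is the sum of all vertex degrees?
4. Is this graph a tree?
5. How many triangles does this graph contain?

Count: 8 vertices, 7 edges.
Vertex 5 has neighbors [3, 4], degree = 2.
Handshaking lemma: 2 * 7 = 14.
A graph is a tree iff it is connected and has exactly n-1 edges. This graph is connected (all 8 vertices in one component) and has 8-1 = 7 edges. It is a tree.
Number of triangles = 0.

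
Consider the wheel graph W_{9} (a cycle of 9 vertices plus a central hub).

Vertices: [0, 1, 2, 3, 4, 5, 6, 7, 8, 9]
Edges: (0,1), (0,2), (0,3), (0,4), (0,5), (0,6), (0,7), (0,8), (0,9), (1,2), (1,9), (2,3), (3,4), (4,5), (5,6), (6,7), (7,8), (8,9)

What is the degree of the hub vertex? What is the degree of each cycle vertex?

The hub connects to all 9 cycle vertices, so deg(hub) = 9.
Each cycle vertex connects to 2 neighbors on the cycle plus the hub, so deg(cycle vertex) = 3.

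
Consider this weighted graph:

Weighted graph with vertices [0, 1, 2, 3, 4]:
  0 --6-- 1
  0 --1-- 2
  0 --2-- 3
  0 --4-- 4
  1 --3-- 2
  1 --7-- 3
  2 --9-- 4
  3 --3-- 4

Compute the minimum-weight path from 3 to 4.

Using Dijkstra's algorithm from vertex 3:
Shortest path: 3 -> 4
Total weight: 3 = 3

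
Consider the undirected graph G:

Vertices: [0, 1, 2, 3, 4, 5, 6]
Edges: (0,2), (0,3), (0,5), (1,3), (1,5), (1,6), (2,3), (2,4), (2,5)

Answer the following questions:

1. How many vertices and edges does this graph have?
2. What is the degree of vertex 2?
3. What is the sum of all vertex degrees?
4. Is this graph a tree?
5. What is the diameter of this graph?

Count: 7 vertices, 9 edges.
Vertex 2 has neighbors [0, 3, 4, 5], degree = 4.
Handshaking lemma: 2 * 9 = 18.
A tree on 7 vertices has 6 edges. This graph has 9 edges (3 extra). Not a tree.
Diameter (longest shortest path) = 4.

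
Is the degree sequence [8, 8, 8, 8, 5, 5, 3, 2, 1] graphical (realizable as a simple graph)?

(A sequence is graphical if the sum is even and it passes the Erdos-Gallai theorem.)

Sum of degrees = 48. Sum is even but fails Erdos-Gallai. The sequence is NOT graphical.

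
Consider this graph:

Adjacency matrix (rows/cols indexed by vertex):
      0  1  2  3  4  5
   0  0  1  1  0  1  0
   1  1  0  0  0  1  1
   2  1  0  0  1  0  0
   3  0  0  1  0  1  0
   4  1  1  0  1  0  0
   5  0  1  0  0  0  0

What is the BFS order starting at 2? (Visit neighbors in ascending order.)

BFS from vertex 2 (neighbors processed in ascending order):
Visit order: 2, 0, 3, 1, 4, 5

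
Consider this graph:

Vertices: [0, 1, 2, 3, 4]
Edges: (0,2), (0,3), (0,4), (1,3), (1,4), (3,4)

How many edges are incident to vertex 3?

Vertex 3 has neighbors [0, 1, 4], so deg(3) = 3.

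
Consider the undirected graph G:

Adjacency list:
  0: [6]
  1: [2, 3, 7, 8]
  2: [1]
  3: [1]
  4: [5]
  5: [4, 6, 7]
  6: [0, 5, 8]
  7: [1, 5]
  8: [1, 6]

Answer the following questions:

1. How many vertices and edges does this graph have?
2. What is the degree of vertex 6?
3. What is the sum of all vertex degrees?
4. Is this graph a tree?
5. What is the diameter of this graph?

Count: 9 vertices, 9 edges.
Vertex 6 has neighbors [0, 5, 8], degree = 3.
Handshaking lemma: 2 * 9 = 18.
A tree on 9 vertices has 8 edges. This graph has 9 edges (1 extra). Not a tree.
Diameter (longest shortest path) = 4.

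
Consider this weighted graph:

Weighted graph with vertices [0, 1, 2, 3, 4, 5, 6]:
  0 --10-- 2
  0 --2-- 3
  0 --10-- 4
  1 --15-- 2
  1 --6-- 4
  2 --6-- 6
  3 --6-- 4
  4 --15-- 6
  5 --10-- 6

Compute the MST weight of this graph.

Applying Kruskal's algorithm (sort edges by weight, add if no cycle):
  Add (0,3) w=2
  Add (1,4) w=6
  Add (2,6) w=6
  Add (3,4) w=6
  Skip (0,4) w=10 (creates cycle)
  Add (0,2) w=10
  Add (5,6) w=10
  Skip (1,2) w=15 (creates cycle)
  Skip (4,6) w=15 (creates cycle)
MST weight = 40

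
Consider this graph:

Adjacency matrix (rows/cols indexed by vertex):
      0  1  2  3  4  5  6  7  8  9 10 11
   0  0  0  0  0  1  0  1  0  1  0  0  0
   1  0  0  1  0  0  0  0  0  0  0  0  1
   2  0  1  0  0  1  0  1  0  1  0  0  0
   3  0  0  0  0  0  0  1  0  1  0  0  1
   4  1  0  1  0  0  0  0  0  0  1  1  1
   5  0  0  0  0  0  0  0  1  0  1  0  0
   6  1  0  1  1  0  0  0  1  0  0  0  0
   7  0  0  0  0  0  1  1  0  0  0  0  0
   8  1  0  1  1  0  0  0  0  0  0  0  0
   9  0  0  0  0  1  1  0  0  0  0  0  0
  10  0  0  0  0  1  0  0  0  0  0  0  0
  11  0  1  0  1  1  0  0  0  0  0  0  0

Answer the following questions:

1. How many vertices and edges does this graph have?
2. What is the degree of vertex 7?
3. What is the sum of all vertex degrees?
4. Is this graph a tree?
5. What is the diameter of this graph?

Count: 12 vertices, 17 edges.
Vertex 7 has neighbors [5, 6], degree = 2.
Handshaking lemma: 2 * 17 = 34.
A tree on 12 vertices has 11 edges. This graph has 17 edges (6 extra). Not a tree.
Diameter (longest shortest path) = 4.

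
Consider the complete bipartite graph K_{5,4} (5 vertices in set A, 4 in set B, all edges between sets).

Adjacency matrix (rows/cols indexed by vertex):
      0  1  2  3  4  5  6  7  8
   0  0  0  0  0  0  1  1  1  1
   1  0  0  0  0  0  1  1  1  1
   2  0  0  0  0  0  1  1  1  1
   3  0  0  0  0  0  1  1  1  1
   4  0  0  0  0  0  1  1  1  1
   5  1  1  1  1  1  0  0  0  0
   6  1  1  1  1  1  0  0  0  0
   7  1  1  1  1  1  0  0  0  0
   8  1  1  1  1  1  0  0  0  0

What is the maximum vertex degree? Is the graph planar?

Set-A vertices have degree 4; set-B vertices have degree 5. Maximum degree = max(5,4) = 5.
K_{5,4} contains K_{3,3} as a subgraph (since both sides have >= 3 vertices); by Kuratowski's theorem it is not planar.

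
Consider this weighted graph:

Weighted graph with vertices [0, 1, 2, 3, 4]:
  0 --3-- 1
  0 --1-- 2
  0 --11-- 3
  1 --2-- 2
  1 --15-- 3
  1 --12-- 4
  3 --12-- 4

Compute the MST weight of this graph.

Applying Kruskal's algorithm (sort edges by weight, add if no cycle):
  Add (0,2) w=1
  Add (1,2) w=2
  Skip (0,1) w=3 (creates cycle)
  Add (0,3) w=11
  Add (1,4) w=12
  Skip (3,4) w=12 (creates cycle)
  Skip (1,3) w=15 (creates cycle)
MST weight = 26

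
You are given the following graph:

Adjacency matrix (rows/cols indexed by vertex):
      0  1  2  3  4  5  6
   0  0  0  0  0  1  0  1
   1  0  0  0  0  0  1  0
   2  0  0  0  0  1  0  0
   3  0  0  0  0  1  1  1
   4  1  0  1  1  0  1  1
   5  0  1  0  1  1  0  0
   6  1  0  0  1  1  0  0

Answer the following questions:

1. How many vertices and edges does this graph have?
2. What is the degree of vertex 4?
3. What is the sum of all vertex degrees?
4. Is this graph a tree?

Count: 7 vertices, 9 edges.
Vertex 4 has neighbors [0, 2, 3, 5, 6], degree = 5.
Handshaking lemma: 2 * 9 = 18.
A tree on 7 vertices has 6 edges. This graph has 9 edges (3 extra). Not a tree.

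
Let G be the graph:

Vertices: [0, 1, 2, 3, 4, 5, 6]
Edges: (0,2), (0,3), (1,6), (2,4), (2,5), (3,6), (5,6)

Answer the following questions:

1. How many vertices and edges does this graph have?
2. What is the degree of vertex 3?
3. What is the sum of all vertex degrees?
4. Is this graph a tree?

Count: 7 vertices, 7 edges.
Vertex 3 has neighbors [0, 6], degree = 2.
Handshaking lemma: 2 * 7 = 14.
A tree on 7 vertices has 6 edges. This graph has 7 edges (1 extra). Not a tree.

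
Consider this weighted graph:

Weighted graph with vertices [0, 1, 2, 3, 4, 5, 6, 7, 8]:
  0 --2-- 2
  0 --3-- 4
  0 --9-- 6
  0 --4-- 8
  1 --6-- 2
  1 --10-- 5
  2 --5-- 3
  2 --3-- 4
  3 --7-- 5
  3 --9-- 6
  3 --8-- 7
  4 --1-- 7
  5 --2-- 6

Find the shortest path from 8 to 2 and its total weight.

Using Dijkstra's algorithm from vertex 8:
Shortest path: 8 -> 0 -> 2
Total weight: 4 + 2 = 6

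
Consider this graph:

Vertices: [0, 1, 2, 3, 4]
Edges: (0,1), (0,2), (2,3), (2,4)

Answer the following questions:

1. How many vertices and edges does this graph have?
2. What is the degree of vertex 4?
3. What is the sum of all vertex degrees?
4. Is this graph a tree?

Count: 5 vertices, 4 edges.
Vertex 4 has neighbors [2], degree = 1.
Handshaking lemma: 2 * 4 = 8.
A graph is a tree iff it is connected and has exactly n-1 edges. This graph is connected (all 5 vertices in one component) and has 5-1 = 4 edges. It is a tree.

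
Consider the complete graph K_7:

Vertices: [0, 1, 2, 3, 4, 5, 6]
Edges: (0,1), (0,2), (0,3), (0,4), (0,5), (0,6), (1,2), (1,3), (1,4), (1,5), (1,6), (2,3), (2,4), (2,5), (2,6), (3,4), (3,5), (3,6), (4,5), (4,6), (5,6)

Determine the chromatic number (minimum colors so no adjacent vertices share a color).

In K_7, every vertex is adjacent to every other vertex.
Each vertex needs a unique color.
Chromatic number = 7.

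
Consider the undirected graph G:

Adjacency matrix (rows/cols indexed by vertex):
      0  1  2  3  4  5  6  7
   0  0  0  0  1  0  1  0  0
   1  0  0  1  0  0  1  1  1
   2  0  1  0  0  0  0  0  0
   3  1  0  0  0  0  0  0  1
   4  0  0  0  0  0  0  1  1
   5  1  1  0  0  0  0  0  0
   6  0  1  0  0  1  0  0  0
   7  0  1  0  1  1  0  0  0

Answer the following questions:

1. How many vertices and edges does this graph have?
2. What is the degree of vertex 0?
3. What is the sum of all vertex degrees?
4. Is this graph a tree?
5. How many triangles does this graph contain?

Count: 8 vertices, 9 edges.
Vertex 0 has neighbors [3, 5], degree = 2.
Handshaking lemma: 2 * 9 = 18.
A tree on 8 vertices has 7 edges. This graph has 9 edges (2 extra). Not a tree.
Number of triangles = 0.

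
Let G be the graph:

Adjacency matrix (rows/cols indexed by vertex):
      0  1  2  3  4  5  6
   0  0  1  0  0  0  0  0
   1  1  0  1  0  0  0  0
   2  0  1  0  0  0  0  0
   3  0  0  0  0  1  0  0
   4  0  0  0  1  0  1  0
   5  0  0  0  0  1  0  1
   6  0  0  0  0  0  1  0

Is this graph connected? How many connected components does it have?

Checking connectivity: the graph has 2 connected component(s).
Components: [[0, 1, 2], [3, 4, 5, 6]]. The graph is NOT connected.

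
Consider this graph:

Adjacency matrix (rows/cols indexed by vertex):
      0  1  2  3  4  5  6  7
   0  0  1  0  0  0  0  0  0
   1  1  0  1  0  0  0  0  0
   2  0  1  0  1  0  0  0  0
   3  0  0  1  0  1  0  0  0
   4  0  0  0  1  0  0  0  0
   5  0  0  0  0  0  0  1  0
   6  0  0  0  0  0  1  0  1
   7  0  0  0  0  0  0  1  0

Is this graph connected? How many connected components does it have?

Checking connectivity: the graph has 2 connected component(s).
Components: [[0, 1, 2, 3, 4], [5, 6, 7]]. The graph is NOT connected.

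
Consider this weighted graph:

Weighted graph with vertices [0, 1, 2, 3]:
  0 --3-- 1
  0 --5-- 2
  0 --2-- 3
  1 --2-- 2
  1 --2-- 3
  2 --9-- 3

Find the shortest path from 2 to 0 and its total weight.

Using Dijkstra's algorithm from vertex 2:
Shortest path: 2 -> 0
Total weight: 5 = 5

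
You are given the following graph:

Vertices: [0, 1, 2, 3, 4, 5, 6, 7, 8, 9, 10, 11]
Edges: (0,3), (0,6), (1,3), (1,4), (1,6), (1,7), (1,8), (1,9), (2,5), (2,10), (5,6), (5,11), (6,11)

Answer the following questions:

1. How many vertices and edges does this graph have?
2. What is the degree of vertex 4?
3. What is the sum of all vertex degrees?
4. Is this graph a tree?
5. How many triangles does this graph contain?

Count: 12 vertices, 13 edges.
Vertex 4 has neighbors [1], degree = 1.
Handshaking lemma: 2 * 13 = 26.
A tree on 12 vertices has 11 edges. This graph has 13 edges (2 extra). Not a tree.
Number of triangles = 1.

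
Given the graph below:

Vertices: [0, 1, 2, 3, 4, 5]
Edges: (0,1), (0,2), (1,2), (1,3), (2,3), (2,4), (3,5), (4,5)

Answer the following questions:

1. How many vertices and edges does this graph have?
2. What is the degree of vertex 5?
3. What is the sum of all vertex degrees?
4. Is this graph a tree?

Count: 6 vertices, 8 edges.
Vertex 5 has neighbors [3, 4], degree = 2.
Handshaking lemma: 2 * 8 = 16.
A tree on 6 vertices has 5 edges. This graph has 8 edges (3 extra). Not a tree.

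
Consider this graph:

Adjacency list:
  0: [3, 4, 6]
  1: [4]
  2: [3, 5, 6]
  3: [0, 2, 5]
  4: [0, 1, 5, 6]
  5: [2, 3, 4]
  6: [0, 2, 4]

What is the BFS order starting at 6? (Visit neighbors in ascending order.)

BFS from vertex 6 (neighbors processed in ascending order):
Visit order: 6, 0, 2, 4, 3, 5, 1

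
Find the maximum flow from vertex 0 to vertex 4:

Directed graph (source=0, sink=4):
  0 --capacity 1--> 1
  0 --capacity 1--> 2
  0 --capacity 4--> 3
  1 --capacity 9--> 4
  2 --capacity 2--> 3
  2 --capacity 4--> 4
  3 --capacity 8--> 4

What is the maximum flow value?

Computing max flow:
  Flow on (0->1): 1/1
  Flow on (0->2): 1/1
  Flow on (0->3): 4/4
  Flow on (1->4): 1/9
  Flow on (2->4): 1/4
  Flow on (3->4): 4/8
Maximum flow = 6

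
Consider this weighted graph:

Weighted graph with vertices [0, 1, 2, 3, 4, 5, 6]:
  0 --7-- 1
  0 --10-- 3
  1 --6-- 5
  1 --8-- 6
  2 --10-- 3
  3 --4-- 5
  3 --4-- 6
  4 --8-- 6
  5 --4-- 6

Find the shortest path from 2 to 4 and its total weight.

Using Dijkstra's algorithm from vertex 2:
Shortest path: 2 -> 3 -> 6 -> 4
Total weight: 10 + 4 + 8 = 22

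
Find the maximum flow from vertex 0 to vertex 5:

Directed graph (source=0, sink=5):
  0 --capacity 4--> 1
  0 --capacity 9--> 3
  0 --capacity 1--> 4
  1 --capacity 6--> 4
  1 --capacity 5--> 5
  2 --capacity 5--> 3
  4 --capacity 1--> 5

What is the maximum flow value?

Computing max flow:
  Flow on (0->1): 4/4
  Flow on (0->4): 1/1
  Flow on (1->5): 4/5
  Flow on (4->5): 1/1
Maximum flow = 5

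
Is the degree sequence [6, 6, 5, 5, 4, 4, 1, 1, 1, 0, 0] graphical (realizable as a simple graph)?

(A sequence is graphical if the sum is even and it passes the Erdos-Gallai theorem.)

Sum of degrees = 33. Sum is odd, so the sequence is NOT graphical.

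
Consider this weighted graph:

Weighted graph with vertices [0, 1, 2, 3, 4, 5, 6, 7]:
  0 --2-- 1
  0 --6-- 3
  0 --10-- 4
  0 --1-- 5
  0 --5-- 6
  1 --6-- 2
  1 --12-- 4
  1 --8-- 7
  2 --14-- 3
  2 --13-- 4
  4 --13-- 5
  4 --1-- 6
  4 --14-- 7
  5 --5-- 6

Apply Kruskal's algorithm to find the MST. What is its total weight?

Applying Kruskal's algorithm (sort edges by weight, add if no cycle):
  Add (0,5) w=1
  Add (4,6) w=1
  Add (0,1) w=2
  Add (0,6) w=5
  Skip (5,6) w=5 (creates cycle)
  Add (0,3) w=6
  Add (1,2) w=6
  Add (1,7) w=8
  Skip (0,4) w=10 (creates cycle)
  Skip (1,4) w=12 (creates cycle)
  Skip (2,4) w=13 (creates cycle)
  Skip (4,5) w=13 (creates cycle)
  Skip (2,3) w=14 (creates cycle)
  Skip (4,7) w=14 (creates cycle)
MST weight = 29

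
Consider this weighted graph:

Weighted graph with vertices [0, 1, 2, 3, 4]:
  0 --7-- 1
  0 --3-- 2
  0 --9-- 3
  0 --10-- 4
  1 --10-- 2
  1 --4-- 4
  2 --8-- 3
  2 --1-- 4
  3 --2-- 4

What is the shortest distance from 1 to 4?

Using Dijkstra's algorithm from vertex 1:
Shortest path: 1 -> 4
Total weight: 4 = 4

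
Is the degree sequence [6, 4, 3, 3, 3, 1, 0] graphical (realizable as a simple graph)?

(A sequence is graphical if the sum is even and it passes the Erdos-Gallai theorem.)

Sum of degrees = 20. Sum is even but fails Erdos-Gallai. The sequence is NOT graphical.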